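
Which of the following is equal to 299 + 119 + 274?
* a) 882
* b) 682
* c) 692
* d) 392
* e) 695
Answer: c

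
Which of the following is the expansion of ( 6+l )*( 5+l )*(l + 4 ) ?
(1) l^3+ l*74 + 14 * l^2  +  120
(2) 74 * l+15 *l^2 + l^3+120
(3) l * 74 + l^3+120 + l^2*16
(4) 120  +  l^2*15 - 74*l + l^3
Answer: 2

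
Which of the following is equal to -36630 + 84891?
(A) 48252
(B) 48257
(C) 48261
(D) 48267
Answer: C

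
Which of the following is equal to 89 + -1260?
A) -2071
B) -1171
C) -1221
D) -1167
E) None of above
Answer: B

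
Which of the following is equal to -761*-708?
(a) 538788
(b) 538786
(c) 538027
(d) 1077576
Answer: a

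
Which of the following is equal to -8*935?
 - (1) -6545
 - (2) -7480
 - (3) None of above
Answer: 2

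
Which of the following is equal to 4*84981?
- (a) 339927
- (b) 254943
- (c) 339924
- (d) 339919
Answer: c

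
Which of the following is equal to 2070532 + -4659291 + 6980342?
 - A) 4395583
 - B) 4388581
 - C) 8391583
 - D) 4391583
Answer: D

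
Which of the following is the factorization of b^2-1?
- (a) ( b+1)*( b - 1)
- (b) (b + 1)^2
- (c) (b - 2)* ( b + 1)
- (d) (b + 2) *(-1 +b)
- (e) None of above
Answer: a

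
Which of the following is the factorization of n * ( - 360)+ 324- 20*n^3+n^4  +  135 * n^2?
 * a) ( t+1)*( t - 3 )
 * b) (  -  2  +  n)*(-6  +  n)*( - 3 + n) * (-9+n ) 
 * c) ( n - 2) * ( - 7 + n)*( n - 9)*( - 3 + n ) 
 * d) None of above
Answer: b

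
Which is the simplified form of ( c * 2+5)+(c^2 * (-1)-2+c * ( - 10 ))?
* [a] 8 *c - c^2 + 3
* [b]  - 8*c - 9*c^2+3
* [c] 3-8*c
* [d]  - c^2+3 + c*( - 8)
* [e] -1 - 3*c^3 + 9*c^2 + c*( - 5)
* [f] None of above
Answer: d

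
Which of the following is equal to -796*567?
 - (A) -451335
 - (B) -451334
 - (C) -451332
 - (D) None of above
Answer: C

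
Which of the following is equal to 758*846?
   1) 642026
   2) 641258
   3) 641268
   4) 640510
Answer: 3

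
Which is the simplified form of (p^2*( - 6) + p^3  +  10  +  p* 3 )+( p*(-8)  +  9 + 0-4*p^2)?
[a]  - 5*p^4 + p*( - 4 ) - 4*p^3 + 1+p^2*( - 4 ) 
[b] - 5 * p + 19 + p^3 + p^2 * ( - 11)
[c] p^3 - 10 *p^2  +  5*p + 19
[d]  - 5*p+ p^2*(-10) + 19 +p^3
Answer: d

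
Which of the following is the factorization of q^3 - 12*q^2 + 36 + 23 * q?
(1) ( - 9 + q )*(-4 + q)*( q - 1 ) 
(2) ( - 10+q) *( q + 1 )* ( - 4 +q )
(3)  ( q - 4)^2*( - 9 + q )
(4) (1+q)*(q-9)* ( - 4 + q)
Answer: 4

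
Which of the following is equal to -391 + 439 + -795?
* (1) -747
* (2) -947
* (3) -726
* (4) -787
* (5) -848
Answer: 1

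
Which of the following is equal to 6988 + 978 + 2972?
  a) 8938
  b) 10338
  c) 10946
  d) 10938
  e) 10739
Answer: d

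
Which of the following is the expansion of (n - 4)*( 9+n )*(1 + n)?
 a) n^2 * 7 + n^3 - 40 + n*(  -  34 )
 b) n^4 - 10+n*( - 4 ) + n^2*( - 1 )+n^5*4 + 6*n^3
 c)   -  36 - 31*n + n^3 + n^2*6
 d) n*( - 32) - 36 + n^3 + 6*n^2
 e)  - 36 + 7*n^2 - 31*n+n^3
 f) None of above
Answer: c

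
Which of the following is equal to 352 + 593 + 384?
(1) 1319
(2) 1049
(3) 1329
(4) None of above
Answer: 3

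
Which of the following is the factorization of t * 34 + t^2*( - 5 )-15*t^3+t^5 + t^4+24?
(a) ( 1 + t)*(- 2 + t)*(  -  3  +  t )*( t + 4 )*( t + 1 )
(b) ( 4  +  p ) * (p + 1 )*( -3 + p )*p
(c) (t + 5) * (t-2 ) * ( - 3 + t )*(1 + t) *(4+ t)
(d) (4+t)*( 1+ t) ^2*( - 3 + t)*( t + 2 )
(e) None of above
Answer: a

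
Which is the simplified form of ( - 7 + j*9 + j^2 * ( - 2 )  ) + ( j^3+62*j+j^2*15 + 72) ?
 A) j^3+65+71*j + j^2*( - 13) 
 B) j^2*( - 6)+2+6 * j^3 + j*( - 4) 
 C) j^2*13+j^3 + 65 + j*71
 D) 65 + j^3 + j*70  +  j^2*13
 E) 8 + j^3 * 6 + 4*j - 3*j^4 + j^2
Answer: C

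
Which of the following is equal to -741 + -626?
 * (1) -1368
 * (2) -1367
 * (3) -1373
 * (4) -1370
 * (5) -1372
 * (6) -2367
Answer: 2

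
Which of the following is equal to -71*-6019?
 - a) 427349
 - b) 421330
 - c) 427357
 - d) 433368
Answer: a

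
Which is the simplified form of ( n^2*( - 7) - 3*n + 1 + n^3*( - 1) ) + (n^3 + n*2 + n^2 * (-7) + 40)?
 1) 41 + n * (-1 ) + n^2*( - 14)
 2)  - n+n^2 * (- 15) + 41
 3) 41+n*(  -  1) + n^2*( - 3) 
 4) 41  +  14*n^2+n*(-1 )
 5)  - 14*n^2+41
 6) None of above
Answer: 1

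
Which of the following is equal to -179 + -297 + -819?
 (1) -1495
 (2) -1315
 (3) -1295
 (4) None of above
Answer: 3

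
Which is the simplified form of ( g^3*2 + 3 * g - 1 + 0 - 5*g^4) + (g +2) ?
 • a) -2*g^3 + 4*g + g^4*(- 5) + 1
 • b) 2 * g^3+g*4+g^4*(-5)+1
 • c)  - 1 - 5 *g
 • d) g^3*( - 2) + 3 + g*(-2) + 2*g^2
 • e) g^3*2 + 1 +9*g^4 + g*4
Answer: b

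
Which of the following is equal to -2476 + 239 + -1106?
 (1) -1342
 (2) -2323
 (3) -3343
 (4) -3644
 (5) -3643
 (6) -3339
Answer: 3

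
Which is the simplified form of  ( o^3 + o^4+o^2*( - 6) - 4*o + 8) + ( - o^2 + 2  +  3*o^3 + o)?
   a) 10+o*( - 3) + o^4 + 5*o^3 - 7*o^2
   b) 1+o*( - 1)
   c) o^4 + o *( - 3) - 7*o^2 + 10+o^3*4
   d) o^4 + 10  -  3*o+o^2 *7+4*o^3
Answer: c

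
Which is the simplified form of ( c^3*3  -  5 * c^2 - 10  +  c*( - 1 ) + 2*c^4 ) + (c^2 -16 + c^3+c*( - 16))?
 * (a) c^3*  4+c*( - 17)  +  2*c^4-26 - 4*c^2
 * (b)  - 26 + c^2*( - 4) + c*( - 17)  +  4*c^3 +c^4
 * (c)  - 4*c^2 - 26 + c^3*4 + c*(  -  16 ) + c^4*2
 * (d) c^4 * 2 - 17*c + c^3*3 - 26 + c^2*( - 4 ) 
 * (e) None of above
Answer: a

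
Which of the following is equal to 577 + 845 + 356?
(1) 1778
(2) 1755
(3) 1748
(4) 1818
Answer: 1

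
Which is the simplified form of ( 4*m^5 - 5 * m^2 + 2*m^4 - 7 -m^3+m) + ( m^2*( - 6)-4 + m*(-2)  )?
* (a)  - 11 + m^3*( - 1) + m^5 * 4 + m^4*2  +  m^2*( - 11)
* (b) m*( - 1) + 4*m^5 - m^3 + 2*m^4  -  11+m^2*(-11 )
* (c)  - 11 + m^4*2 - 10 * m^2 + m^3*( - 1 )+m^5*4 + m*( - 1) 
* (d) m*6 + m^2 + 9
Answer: b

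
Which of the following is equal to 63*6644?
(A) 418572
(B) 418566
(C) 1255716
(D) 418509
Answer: A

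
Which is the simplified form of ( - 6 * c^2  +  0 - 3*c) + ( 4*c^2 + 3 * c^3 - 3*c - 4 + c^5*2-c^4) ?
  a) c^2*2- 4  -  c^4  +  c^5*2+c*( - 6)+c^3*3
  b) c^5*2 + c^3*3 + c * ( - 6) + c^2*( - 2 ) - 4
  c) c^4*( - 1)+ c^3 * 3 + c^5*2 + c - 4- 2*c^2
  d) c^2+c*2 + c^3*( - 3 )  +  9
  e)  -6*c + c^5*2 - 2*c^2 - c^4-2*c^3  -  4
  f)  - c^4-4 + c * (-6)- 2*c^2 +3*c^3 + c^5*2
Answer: f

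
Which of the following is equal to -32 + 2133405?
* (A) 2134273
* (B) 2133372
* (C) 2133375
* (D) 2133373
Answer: D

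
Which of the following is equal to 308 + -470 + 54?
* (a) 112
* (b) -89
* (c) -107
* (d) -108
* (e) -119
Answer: d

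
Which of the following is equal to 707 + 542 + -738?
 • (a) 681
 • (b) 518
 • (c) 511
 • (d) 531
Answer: c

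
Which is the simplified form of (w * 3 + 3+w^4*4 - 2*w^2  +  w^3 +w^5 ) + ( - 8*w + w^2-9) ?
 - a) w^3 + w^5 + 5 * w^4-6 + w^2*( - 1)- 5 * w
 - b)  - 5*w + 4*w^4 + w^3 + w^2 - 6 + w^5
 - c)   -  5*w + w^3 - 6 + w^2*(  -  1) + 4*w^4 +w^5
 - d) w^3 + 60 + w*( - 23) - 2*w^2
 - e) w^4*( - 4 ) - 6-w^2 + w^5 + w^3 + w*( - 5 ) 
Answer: c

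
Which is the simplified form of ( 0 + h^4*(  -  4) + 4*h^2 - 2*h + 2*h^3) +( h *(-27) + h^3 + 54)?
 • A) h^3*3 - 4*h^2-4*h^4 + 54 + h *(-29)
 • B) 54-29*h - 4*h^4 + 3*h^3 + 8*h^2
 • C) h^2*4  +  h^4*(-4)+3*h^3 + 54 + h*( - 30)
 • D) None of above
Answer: D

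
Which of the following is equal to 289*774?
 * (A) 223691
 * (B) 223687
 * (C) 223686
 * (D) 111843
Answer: C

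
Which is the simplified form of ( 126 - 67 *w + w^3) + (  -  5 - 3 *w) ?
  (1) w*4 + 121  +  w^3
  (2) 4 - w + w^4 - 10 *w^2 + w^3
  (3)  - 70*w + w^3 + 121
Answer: 3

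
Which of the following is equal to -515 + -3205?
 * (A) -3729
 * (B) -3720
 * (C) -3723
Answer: B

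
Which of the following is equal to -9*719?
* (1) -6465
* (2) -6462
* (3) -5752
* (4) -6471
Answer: 4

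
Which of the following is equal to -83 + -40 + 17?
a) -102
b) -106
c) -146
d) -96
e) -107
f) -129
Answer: b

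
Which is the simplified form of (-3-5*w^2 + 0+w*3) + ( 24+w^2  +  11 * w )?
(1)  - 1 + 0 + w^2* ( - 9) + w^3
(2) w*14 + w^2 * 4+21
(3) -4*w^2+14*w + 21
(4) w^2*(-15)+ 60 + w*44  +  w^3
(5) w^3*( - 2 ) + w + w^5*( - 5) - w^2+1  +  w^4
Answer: 3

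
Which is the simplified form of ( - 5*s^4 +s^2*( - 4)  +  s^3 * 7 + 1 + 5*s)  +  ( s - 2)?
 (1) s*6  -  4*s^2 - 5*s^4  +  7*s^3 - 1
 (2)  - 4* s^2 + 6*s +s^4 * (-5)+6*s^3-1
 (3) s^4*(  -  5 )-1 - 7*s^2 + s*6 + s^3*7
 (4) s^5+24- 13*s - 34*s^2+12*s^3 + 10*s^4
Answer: 1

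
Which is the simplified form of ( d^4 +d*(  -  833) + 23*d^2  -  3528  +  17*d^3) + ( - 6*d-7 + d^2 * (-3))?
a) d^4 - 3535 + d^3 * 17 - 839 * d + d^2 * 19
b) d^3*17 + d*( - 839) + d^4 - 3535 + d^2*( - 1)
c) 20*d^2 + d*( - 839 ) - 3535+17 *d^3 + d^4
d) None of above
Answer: c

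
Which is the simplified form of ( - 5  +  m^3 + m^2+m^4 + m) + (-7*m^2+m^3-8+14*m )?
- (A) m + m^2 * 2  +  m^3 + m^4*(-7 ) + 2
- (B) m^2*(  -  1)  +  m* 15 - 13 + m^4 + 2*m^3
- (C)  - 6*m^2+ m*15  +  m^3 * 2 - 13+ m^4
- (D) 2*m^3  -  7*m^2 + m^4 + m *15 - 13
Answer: C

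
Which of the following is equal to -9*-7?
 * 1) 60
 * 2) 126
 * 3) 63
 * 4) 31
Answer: 3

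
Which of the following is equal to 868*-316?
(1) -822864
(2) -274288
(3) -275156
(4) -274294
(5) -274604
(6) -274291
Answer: 2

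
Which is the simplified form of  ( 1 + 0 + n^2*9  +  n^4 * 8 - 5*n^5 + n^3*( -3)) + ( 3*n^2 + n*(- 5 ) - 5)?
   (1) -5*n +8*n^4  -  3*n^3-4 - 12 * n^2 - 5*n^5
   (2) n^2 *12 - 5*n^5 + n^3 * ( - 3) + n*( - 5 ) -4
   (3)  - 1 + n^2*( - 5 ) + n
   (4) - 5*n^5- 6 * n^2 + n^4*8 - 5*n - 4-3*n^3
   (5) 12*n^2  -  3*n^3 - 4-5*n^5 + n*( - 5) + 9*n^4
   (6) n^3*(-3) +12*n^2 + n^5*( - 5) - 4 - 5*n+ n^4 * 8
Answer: 6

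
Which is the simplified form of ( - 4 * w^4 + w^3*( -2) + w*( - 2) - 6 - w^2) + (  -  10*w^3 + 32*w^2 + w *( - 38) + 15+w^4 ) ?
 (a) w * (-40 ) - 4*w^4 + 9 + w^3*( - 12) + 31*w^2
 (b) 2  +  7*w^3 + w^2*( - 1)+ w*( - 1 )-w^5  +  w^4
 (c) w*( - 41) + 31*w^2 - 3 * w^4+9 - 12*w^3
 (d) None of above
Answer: d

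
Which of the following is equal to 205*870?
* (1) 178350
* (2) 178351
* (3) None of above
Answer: 1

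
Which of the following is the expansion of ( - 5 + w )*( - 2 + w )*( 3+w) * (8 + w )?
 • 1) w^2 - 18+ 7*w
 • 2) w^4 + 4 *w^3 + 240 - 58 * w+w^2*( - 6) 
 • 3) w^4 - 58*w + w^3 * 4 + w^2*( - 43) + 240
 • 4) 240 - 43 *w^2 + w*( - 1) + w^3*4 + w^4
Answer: 3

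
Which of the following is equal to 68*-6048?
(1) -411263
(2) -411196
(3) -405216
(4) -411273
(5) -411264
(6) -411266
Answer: 5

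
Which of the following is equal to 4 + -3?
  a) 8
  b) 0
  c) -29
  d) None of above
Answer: d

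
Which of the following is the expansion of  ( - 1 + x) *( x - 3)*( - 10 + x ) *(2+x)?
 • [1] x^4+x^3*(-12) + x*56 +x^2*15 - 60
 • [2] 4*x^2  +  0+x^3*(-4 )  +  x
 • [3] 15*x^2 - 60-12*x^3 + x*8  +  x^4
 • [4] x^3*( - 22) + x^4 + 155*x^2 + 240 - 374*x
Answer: 1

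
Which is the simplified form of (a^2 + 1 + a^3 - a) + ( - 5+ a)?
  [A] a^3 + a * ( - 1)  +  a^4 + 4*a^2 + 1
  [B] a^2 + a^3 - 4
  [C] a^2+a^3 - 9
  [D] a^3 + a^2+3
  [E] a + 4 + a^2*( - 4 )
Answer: B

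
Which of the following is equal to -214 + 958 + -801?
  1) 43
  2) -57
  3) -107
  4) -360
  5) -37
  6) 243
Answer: 2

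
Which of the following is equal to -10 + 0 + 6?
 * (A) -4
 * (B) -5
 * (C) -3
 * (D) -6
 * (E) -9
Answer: A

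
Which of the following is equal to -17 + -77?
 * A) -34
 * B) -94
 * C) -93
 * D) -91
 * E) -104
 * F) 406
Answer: B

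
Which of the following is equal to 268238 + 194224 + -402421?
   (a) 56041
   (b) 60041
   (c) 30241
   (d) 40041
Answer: b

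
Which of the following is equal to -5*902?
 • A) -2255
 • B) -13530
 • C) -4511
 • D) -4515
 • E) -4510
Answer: E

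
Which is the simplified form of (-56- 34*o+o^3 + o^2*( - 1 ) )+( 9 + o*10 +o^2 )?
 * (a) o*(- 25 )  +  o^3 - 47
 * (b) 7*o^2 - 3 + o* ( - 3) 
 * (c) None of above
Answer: c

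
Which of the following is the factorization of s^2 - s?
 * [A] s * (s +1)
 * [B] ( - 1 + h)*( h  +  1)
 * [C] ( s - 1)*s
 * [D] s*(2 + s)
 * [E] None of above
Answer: C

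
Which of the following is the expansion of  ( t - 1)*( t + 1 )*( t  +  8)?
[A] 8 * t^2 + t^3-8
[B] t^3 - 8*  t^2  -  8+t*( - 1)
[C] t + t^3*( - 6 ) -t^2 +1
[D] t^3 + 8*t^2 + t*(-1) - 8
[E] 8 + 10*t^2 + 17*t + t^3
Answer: D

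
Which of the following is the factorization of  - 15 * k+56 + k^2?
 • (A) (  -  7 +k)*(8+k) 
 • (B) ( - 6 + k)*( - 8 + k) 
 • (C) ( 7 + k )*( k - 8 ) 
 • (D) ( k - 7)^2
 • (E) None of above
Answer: E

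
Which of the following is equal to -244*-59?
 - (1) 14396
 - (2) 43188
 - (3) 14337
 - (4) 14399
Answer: 1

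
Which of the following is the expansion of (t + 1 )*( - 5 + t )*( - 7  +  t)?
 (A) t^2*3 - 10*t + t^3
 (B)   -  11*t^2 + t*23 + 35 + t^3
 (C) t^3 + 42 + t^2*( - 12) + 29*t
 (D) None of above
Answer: B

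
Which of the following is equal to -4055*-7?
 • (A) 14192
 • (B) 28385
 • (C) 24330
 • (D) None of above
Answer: B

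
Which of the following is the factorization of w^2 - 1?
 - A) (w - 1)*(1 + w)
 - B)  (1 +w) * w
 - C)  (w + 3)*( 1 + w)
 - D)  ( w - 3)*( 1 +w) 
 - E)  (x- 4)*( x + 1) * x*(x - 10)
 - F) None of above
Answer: A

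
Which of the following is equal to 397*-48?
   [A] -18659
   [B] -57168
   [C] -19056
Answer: C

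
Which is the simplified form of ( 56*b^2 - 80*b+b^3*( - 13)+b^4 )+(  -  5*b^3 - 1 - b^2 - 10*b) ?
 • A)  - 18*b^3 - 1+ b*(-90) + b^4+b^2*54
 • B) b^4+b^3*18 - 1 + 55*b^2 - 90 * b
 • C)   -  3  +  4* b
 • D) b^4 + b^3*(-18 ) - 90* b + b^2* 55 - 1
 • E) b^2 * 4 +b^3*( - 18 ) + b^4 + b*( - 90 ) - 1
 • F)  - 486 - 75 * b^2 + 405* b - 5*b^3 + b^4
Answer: D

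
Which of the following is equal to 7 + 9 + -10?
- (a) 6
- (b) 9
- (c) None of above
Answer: a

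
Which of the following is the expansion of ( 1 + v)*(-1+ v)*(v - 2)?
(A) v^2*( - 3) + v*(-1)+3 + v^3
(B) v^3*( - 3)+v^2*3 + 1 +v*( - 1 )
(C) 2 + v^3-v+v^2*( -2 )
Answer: C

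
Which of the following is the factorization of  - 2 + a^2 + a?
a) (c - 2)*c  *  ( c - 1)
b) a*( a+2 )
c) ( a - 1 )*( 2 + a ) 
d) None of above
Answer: c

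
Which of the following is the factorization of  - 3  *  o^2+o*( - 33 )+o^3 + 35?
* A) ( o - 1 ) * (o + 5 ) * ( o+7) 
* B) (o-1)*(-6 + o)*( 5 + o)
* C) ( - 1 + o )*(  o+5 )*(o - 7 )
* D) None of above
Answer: C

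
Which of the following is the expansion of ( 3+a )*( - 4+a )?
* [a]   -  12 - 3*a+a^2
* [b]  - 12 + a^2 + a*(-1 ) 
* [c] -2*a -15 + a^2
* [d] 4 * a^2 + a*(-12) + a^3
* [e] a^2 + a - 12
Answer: b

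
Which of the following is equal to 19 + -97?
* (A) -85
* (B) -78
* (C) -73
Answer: B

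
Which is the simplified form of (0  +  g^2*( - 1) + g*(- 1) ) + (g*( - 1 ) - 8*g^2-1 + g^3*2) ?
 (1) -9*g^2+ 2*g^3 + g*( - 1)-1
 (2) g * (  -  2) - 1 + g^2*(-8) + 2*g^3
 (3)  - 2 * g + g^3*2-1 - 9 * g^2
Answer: 3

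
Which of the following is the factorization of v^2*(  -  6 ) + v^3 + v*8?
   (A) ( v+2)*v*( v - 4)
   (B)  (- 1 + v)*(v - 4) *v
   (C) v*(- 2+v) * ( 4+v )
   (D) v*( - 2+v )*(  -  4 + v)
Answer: D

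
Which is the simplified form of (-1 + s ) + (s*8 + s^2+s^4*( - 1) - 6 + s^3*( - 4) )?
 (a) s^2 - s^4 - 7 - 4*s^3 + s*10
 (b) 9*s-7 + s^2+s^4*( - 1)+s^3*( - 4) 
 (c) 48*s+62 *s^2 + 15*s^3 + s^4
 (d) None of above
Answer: b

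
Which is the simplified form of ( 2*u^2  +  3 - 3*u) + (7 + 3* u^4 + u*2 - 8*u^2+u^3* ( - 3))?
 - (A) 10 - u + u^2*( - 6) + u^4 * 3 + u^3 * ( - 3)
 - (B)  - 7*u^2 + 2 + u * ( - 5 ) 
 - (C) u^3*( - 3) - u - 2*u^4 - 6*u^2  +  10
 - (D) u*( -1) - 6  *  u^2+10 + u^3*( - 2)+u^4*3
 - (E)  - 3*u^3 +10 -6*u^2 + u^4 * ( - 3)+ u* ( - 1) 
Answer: A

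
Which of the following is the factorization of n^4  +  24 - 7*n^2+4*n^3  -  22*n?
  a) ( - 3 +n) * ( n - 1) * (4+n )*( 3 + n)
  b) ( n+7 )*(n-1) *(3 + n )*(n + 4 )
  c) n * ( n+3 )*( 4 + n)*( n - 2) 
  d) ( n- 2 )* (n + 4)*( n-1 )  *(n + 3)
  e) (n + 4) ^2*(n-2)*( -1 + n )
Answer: d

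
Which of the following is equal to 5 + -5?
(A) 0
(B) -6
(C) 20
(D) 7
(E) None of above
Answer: A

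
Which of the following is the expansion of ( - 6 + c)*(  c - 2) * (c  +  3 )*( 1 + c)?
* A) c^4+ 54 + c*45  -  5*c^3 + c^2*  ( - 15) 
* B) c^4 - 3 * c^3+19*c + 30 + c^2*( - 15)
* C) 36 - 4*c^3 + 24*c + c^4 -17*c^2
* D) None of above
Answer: C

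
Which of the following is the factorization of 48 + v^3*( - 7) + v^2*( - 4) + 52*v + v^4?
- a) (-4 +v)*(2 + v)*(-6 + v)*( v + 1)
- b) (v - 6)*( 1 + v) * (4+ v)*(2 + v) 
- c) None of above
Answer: a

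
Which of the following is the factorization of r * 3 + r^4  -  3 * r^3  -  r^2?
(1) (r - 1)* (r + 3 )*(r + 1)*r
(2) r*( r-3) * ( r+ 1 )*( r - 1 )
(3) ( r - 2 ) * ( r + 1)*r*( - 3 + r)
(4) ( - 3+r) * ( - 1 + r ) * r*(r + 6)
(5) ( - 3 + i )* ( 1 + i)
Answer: 2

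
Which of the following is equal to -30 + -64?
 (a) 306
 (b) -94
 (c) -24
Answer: b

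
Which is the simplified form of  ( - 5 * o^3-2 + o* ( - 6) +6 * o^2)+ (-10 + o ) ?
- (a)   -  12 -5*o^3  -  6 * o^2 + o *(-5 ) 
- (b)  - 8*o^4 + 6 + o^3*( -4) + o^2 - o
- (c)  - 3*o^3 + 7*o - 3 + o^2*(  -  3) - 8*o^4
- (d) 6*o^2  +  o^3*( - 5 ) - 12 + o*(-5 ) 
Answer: d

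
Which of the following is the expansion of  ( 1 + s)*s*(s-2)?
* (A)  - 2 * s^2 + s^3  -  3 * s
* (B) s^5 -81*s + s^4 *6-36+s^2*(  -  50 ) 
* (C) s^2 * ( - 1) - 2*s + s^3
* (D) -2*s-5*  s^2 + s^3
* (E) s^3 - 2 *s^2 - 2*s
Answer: C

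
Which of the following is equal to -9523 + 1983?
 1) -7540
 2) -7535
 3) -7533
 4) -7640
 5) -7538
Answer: 1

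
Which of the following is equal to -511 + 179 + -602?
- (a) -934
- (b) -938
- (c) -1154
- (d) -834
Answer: a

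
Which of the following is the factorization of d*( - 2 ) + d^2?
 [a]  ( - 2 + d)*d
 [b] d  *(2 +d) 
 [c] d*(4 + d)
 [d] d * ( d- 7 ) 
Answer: a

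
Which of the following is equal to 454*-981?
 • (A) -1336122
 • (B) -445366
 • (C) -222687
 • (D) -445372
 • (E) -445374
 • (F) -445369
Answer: E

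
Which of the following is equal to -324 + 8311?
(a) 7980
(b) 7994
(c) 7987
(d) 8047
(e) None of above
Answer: c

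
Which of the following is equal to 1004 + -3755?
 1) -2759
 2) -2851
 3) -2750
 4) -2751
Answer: 4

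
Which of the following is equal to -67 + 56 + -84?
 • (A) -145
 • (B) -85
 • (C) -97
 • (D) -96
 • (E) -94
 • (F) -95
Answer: F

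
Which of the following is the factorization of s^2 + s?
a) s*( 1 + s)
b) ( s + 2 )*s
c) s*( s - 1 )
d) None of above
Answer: a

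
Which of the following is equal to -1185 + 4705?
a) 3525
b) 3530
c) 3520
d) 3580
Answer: c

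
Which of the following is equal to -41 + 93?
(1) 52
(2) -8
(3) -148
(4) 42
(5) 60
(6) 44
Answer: 1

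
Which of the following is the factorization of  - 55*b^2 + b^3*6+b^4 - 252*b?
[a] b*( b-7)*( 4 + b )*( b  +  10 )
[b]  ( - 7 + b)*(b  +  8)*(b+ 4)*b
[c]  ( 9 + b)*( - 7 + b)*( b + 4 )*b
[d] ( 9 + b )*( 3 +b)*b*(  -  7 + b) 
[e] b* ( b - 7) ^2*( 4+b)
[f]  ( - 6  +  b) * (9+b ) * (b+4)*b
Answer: c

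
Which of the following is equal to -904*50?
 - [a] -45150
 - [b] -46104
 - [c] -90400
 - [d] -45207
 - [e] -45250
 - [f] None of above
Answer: f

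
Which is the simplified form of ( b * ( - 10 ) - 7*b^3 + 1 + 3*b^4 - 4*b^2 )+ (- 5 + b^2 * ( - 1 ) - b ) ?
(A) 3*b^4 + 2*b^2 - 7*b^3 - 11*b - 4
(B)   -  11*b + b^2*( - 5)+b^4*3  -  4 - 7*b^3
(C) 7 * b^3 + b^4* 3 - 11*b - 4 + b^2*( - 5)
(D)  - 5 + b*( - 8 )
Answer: B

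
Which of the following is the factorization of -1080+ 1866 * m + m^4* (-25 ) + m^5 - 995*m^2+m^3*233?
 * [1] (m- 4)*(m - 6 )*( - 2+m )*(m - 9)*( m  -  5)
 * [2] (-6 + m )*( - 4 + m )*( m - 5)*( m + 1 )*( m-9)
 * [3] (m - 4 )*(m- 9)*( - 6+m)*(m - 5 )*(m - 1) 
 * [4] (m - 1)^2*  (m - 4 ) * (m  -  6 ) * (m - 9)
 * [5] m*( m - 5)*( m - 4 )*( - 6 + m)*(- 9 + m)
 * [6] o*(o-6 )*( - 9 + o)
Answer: 3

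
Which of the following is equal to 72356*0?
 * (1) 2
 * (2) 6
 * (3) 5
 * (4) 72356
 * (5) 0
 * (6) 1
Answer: 5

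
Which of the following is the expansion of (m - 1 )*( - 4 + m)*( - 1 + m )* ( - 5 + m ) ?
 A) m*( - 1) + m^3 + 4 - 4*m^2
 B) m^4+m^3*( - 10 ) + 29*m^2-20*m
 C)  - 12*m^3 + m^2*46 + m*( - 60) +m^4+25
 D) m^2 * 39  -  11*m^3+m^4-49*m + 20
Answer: D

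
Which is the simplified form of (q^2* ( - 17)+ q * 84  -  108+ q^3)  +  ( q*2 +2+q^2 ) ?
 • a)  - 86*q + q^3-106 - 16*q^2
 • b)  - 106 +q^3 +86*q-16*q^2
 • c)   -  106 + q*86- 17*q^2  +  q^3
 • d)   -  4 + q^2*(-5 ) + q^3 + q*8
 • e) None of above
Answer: b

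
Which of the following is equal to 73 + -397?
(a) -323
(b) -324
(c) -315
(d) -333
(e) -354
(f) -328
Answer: b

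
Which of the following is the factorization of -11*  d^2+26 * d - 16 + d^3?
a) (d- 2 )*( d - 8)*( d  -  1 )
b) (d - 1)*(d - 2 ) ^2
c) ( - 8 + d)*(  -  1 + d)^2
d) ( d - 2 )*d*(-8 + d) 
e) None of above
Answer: a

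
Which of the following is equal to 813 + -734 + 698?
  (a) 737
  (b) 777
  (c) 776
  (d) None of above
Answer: b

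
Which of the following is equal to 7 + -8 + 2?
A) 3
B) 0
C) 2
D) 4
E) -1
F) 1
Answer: F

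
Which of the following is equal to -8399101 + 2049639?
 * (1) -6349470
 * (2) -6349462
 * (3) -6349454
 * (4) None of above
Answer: 2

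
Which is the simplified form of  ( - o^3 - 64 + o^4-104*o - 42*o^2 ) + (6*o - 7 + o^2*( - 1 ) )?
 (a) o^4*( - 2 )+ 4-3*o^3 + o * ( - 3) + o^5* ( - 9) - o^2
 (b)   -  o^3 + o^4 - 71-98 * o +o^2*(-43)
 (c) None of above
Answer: b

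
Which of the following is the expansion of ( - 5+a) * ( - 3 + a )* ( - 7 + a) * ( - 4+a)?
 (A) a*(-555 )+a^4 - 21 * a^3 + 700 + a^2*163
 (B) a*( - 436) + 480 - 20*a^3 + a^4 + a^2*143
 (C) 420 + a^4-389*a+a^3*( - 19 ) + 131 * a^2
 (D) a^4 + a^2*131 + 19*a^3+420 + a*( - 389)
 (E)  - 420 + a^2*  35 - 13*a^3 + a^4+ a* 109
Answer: C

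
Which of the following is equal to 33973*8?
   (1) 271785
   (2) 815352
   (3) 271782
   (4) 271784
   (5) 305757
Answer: 4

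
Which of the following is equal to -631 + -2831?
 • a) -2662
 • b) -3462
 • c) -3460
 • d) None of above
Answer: b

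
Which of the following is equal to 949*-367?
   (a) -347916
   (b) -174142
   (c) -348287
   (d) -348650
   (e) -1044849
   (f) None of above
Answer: f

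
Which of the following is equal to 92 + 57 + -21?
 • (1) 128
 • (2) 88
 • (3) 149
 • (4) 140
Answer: 1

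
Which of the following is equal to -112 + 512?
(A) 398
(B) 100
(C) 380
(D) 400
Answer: D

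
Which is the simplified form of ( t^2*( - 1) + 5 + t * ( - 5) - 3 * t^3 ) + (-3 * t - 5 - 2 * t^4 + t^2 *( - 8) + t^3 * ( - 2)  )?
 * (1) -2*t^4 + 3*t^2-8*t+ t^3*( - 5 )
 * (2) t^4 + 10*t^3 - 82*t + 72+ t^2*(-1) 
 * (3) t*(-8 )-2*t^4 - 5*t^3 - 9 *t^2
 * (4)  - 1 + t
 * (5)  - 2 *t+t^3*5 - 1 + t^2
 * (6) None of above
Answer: 3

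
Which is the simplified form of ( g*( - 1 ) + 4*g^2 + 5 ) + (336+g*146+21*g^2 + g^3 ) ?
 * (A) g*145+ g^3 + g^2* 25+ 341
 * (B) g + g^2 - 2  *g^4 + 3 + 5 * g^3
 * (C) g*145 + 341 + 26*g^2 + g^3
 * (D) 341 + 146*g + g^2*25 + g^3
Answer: A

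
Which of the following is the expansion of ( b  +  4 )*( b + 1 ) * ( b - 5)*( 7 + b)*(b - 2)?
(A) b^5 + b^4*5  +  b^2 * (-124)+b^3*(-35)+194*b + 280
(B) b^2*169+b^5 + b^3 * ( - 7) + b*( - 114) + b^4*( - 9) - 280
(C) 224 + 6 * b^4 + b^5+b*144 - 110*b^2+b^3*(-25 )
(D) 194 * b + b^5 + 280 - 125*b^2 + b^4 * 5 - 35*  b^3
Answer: D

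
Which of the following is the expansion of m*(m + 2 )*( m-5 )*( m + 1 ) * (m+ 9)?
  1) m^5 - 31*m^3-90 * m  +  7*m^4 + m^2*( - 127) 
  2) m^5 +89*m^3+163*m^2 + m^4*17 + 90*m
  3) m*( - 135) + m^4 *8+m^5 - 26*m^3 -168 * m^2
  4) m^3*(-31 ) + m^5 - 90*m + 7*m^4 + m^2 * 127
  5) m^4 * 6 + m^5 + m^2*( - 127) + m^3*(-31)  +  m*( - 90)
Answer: 1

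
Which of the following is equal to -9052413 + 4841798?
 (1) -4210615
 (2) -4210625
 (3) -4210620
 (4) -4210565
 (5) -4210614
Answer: 1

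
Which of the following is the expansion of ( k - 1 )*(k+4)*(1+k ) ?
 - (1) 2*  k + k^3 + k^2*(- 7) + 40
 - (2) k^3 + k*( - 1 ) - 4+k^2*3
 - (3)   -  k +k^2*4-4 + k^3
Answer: 3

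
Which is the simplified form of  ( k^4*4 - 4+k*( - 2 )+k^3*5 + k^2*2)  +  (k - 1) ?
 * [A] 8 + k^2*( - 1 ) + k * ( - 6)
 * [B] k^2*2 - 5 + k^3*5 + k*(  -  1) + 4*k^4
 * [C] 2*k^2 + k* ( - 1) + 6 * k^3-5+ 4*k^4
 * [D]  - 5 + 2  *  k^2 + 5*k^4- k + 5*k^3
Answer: B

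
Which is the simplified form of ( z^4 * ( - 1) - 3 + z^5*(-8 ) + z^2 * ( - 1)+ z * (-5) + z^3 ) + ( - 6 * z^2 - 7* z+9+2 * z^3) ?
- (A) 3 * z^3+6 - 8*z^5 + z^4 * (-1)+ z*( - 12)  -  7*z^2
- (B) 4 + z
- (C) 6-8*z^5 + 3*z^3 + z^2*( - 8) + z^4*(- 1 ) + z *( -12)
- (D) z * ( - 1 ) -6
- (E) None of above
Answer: A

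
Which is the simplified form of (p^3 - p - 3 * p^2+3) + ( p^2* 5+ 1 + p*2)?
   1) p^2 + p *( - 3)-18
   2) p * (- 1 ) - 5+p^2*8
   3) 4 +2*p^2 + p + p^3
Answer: 3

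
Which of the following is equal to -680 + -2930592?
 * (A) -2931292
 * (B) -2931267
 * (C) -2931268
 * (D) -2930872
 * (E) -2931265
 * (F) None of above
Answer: F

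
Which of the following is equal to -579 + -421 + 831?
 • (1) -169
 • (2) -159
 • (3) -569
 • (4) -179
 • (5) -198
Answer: 1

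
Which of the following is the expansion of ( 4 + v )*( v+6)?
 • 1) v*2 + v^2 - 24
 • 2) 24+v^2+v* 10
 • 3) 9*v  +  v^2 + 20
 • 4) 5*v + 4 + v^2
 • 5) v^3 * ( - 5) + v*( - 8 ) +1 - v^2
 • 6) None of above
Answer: 2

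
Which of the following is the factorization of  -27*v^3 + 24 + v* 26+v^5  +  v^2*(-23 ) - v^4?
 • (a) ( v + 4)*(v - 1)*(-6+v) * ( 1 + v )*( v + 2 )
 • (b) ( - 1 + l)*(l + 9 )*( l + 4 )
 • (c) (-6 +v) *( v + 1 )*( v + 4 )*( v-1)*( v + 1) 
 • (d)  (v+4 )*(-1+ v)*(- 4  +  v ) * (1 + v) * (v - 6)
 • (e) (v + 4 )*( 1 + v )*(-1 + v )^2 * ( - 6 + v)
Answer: c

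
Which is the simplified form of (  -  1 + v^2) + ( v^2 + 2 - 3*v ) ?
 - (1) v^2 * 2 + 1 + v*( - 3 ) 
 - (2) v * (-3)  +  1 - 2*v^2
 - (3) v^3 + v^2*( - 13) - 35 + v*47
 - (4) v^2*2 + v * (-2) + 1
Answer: 1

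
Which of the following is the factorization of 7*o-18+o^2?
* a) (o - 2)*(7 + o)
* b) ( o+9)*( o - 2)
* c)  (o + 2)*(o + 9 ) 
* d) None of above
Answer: b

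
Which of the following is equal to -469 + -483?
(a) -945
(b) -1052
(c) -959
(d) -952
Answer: d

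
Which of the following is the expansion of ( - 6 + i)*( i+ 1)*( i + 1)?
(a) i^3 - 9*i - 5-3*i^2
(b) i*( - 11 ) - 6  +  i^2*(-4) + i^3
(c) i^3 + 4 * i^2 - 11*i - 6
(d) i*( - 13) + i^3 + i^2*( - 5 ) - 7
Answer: b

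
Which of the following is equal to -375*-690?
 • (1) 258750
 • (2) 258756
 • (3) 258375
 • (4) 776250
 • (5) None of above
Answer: 1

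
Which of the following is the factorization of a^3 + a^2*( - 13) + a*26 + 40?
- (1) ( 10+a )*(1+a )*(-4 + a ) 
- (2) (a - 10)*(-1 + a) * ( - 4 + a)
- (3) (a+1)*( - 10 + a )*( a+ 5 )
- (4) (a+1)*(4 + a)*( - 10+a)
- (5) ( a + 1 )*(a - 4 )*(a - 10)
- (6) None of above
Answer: 5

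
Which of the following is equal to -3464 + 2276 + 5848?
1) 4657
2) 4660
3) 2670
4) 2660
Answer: 2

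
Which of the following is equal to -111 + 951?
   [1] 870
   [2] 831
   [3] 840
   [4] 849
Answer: 3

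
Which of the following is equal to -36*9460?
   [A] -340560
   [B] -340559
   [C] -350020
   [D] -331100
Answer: A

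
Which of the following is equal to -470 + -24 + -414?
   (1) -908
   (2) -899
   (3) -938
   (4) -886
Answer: 1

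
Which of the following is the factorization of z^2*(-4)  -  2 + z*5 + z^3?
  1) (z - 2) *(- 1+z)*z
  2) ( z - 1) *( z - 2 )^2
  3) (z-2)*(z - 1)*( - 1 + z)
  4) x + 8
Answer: 3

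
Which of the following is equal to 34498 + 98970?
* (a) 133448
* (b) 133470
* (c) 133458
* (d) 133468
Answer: d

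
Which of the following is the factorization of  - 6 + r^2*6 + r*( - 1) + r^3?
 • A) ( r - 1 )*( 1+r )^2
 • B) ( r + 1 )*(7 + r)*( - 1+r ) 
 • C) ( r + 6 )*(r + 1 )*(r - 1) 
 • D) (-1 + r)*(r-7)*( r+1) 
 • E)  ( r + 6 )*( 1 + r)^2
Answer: C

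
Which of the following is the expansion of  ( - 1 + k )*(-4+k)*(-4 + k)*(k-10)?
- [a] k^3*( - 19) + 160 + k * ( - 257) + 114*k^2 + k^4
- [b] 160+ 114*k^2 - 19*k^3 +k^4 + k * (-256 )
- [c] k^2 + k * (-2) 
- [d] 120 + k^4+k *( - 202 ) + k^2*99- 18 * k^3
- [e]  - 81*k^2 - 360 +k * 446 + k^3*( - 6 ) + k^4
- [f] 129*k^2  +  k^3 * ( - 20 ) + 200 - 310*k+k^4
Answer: b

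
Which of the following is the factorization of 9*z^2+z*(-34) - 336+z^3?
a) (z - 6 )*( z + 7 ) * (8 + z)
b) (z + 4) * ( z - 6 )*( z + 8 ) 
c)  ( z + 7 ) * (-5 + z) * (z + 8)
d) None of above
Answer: a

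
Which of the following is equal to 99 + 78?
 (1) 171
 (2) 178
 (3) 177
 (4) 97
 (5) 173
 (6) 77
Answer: 3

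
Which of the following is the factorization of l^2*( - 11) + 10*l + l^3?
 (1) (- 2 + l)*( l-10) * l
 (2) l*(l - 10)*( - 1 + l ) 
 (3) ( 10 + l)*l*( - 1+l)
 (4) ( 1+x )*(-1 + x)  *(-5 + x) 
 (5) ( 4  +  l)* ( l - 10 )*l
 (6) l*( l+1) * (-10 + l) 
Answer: 2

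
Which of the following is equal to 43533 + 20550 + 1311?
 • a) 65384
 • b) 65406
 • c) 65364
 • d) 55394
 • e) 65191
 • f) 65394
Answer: f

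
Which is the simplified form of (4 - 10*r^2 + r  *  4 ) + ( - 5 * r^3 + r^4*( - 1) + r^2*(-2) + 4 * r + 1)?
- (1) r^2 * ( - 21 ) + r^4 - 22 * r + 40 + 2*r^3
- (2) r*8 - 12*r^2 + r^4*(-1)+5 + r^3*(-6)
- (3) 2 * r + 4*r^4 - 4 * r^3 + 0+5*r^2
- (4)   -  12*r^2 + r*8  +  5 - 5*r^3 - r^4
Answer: 4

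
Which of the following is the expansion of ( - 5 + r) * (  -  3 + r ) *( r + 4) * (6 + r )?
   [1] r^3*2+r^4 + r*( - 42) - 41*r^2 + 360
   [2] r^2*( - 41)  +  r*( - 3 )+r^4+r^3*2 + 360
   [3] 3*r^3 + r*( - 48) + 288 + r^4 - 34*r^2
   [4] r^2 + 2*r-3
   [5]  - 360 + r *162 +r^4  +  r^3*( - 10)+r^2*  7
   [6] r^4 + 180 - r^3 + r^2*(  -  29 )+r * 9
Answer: 1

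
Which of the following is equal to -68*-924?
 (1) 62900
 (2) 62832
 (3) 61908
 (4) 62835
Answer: 2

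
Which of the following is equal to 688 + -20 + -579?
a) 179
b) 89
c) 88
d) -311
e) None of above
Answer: b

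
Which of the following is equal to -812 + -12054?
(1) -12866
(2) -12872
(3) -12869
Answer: 1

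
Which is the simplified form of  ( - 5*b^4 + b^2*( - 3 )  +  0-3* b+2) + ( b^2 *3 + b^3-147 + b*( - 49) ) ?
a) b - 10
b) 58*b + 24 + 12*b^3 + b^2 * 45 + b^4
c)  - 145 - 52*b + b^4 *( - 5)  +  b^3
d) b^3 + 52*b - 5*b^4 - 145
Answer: c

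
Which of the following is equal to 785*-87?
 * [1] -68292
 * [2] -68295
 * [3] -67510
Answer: 2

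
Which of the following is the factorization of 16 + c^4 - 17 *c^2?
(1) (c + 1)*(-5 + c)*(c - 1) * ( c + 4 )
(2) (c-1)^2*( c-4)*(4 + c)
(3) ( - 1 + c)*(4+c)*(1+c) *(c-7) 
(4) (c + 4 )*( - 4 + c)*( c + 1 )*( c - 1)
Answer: 4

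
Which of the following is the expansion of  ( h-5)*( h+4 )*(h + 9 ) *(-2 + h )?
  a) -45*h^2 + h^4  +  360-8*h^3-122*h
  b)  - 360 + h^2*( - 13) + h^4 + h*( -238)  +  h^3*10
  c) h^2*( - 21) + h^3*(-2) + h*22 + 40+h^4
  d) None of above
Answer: d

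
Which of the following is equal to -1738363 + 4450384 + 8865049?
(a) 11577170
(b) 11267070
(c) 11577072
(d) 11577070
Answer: d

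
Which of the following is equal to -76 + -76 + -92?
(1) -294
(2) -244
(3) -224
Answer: 2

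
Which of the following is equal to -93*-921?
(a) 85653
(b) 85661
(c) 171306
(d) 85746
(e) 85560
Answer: a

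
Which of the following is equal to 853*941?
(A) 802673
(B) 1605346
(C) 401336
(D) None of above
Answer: A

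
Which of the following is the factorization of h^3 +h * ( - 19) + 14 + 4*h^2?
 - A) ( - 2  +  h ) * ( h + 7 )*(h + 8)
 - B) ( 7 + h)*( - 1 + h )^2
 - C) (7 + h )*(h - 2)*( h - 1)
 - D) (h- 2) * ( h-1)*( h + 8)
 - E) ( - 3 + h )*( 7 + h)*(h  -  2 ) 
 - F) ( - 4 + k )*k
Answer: C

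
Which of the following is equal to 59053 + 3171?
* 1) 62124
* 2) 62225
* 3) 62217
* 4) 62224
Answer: 4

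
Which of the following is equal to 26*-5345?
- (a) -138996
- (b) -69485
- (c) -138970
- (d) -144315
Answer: c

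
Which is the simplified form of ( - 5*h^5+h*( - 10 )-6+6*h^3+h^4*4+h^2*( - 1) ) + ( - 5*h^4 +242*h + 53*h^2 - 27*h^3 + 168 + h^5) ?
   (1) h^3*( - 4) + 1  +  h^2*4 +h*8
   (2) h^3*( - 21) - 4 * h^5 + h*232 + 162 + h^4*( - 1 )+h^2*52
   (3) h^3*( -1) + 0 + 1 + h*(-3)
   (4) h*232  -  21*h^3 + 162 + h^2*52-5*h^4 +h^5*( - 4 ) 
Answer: 2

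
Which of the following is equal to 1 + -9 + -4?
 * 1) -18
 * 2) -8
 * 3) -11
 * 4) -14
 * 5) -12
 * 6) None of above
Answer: 5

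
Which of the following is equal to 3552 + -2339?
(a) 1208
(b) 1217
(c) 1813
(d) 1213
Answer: d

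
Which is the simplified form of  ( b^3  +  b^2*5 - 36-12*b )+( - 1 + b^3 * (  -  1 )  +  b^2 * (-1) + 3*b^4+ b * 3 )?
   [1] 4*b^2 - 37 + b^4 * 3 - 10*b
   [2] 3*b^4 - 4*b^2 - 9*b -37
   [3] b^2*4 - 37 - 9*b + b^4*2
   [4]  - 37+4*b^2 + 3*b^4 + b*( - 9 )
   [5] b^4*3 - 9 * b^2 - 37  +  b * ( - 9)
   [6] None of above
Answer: 4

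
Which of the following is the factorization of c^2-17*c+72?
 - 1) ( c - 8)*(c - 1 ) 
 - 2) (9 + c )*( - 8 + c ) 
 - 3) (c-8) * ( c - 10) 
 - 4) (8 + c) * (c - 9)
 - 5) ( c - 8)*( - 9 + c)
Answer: 5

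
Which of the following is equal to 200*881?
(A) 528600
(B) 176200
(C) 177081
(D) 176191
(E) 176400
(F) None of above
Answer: B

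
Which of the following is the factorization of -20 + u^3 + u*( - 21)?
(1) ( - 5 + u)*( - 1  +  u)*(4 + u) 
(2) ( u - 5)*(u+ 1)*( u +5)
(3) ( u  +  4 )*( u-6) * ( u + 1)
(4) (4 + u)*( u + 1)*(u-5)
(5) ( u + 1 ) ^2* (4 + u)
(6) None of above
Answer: 4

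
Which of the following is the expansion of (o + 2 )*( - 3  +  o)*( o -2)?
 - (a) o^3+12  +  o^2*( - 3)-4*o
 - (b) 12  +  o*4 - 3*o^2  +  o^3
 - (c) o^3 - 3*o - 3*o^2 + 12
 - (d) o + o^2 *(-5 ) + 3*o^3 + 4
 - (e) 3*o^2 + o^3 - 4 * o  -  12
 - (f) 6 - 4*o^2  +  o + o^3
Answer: a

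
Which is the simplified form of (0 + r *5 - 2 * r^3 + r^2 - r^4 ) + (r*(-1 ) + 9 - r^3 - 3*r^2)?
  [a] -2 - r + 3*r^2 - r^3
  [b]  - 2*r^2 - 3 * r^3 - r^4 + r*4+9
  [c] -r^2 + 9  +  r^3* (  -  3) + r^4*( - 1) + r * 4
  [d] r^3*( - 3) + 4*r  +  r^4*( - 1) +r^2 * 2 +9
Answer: b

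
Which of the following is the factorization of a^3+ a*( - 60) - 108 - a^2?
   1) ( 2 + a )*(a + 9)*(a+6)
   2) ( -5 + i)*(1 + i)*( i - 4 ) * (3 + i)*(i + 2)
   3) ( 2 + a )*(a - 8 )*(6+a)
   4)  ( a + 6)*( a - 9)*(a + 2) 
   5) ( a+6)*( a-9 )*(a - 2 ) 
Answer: 4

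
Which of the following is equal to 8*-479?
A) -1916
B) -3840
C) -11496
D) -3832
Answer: D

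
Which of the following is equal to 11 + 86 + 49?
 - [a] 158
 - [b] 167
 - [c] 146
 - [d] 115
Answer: c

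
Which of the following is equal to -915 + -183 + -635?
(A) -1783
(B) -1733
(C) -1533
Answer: B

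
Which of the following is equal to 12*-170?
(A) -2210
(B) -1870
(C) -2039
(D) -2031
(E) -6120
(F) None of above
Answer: F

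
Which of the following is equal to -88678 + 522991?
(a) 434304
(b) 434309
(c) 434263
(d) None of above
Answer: d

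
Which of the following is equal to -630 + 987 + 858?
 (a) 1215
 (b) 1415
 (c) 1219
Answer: a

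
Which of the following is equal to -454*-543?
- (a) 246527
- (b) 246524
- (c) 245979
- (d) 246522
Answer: d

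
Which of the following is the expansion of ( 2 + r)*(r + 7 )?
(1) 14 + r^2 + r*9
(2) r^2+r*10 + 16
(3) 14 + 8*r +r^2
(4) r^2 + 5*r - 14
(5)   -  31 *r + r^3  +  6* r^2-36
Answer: 1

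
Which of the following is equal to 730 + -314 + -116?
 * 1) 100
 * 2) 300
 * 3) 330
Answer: 2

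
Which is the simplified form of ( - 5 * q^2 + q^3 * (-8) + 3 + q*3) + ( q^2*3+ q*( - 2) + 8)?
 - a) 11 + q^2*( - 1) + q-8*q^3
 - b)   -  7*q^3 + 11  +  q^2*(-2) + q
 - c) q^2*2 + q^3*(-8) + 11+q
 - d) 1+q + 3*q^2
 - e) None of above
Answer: e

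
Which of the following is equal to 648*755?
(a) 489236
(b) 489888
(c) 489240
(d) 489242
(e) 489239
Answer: c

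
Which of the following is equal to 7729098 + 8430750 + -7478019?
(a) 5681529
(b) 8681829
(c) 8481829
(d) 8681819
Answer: b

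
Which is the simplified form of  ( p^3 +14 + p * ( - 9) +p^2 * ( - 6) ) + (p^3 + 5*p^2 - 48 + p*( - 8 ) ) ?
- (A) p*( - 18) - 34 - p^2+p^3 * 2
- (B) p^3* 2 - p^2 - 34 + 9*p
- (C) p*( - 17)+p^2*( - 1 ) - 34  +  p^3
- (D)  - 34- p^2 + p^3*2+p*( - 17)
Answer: D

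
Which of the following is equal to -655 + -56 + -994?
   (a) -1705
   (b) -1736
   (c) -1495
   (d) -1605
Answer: a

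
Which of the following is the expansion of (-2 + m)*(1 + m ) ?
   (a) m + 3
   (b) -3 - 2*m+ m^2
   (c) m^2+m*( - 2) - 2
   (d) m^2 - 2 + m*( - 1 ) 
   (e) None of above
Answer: d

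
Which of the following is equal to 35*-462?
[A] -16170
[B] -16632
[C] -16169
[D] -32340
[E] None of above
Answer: A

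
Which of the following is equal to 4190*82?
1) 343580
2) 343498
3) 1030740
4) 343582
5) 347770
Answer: 1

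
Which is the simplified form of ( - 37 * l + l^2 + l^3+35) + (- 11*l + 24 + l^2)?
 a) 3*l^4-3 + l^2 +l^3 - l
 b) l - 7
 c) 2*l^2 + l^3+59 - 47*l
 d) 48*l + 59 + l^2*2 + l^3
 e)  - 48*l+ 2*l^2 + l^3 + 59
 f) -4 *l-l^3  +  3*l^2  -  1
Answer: e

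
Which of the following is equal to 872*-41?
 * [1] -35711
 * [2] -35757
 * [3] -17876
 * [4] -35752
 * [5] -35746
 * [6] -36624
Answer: 4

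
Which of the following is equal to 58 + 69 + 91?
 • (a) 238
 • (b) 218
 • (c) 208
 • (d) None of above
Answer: b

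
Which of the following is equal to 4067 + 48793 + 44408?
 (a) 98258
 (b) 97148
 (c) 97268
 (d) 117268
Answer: c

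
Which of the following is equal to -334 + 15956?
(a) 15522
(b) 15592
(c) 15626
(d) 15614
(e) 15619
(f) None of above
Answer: f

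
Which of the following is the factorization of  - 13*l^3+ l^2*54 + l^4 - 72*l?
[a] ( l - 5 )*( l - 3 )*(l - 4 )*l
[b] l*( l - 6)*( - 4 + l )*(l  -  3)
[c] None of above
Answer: b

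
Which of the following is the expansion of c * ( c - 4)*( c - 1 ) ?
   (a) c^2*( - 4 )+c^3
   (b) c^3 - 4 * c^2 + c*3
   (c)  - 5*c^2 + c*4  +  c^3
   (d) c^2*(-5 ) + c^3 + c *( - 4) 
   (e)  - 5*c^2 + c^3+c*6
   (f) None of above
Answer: c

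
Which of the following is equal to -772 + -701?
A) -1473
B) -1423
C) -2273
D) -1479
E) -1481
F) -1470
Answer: A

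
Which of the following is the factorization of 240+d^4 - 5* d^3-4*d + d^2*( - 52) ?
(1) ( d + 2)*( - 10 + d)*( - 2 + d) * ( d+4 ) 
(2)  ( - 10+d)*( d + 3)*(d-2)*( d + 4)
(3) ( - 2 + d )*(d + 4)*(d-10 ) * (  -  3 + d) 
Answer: 2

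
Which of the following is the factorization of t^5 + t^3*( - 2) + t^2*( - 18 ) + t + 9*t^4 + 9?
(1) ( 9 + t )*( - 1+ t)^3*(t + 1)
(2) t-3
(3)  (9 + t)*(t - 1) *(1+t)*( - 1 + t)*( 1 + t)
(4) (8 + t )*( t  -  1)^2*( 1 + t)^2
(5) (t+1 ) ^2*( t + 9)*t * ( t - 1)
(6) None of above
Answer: 3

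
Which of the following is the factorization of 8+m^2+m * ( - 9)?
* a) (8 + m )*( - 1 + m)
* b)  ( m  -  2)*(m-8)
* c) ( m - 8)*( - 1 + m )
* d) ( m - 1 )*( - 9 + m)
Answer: c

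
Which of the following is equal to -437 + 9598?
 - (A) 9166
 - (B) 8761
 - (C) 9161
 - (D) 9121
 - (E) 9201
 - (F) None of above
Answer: C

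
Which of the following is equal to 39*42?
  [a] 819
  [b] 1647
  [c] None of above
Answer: c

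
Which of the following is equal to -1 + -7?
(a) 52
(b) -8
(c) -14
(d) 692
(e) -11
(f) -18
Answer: b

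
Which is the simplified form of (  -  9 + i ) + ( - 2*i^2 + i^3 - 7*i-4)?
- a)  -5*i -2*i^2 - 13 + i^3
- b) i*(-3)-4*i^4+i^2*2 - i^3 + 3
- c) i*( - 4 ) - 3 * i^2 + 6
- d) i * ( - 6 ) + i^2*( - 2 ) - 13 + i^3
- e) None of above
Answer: d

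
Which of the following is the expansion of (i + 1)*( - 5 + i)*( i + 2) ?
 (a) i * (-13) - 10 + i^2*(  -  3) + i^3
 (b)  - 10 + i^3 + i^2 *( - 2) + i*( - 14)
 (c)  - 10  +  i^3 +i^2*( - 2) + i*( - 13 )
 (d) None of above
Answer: c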